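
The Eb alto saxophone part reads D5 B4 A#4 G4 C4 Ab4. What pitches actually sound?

F4 D4 C#4 Bb3 Eb3 Cb4

The Eb alto saxophone sounds a major sixth below written, so transpose each written note down a major sixth.
D5 -> F4
B4 -> D4
A#4 -> C#4
G4 -> Bb3
C4 -> Eb3
Ab4 -> Cb4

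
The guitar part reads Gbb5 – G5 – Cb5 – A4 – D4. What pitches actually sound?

Written C4 on the guitar sounds as C3, a perfect octave lower; apply that shift to every note.
Gbb5 to Gbb4
G5 to G4
Cb5 to Cb4
A4 to A3
D4 to D3

Gbb4 G4 Cb4 A3 D3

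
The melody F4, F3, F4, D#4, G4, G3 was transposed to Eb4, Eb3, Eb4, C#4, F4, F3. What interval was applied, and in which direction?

down a major second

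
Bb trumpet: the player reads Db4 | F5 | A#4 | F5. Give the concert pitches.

Cb4 Eb5 G#4 Eb5

The Bb trumpet sounds a major second below written, so transpose each written note down a major second.
Db4 gives Cb4
F5 gives Eb5
A#4 gives G#4
F5 gives Eb5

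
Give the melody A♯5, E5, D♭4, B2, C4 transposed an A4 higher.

D##6 A#5 G4 E#3 F#4

A#5 gives D##6
E5 gives A#5
Db4 gives G4
B2 gives E#3
C4 gives F#4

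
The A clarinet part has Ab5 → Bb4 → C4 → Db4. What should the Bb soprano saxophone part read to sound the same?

G5 A4 B3 C4

First find concert pitch: the A clarinet sounds a minor third below written, so Ab5 Bb4 C4 Db4 sounds F5 G4 A3 Bb3.
Then write for Bb soprano saxophone: it sounds a major second below written, so the part must be a major second above concert.
F5 → G5
G4 → A4
A3 → B3
Bb3 → C4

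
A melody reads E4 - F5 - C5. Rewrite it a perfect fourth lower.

B3 C5 G4

E4 becomes B3
F5 becomes C5
C5 becomes G4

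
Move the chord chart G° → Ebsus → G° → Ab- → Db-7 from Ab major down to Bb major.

Ab major down to Bb major is a minor seventh; each chord root moves by that interval while the quality stays the same.
G°: root G down a minor seventh → A, giving A°.
Ebsus: root Eb down a minor seventh → F, giving Fsus.
G°: root G down a minor seventh → A, giving A°.
Ab-: root Ab down a minor seventh → Bb, giving Bb-.
Db-7: root Db down a minor seventh → Eb, giving Eb-7.

A° Fsus A° Bb- Eb-7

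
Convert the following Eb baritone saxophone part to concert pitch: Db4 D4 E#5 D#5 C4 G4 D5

The Eb baritone saxophone sounds a major thirteenth below written, so transpose each written note down a major thirteenth.
Db4 -> Fb2
D4 -> F2
E#5 -> G#3
D#5 -> F#3
C4 -> Eb2
G4 -> Bb2
D5 -> F3

Fb2 F2 G#3 F#3 Eb2 Bb2 F3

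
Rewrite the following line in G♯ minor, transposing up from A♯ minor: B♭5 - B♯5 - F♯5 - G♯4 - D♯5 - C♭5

Ab6 A#6 E6 F#5 C#6 Bbb5

From A♯ up to G♯ is a minor seventh; apply that to each pitch.
Bb5 becomes Ab6
B#5 becomes A#6
F#5 becomes E6
G#4 becomes F#5
D#5 becomes C#6
Cb5 becomes Bbb5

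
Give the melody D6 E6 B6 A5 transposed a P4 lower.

A5 B5 F#6 E5

D6 down a perfect fourth is A5.
A perfect fourth down from E6 gives B5.
A perfect fourth down from B6 gives F#6.
A perfect fourth down from A5 gives E5.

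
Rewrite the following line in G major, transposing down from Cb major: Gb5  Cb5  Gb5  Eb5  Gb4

D5 G4 D5 B4 D4

From Cb down to G is a diminished fourth; apply that to each pitch.
Gb5 to D5
Cb5 to G4
Gb5 to D5
Eb5 to B4
Gb4 to D4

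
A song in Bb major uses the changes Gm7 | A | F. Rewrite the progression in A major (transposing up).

Bb major up to A major is a major seventh; each chord root moves by that interval while the quality stays the same.
Gm7: root G up a major seventh → F#, giving F#m7.
A: root A up a major seventh → G#, giving G#.
F: root F up a major seventh → E, giving E.

F#m7 G# E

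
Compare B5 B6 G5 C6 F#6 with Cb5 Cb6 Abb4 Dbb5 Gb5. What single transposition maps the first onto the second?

From B5 to Cb5 is 7 letter names — a seventh of some quality.
Cb5 to B5 is 12 semitones, which makes it an augmented seventh; the second version is lower, so the direction is down.
Checking another pair — F#6 → Gb5 — gives the same interval.

down an augmented seventh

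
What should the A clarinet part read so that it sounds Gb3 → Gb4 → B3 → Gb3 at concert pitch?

Bbb3 Bbb4 D4 Bbb3

The A clarinet sounds a minor third below written, so the written part must be a minor third above concert — transpose each note up.
Gb3 to Bbb3
Gb4 to Bbb4
B3 to D4
Gb3 to Bbb3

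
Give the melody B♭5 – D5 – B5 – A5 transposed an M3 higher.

D6 F#5 D#6 C#6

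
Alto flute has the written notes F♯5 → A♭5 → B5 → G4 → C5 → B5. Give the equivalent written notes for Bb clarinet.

D#5 F5 G#5 E4 A4 G#5

First find concert pitch: the alto flute sounds a perfect fourth below written, so F♯5 A♭5 B5 G4 C5 B5 sounds C#5 Eb5 F#5 D4 G4 F#5.
Then write for Bb clarinet: it sounds a major second below written, so the part must be a major second above concert.
C#5 → D#5
Eb5 → F5
F#5 → G#5
D4 → E4
G4 → A4
F#5 → G#5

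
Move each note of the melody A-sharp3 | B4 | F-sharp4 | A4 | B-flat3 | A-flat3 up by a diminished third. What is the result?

A#3 to C4
B4 to Db5
F#4 to Ab4
A4 to Cb5
Bb3 to Dbb4
Ab3 to Cbb4

C4 Db5 Ab4 Cb5 Dbb4 Cbb4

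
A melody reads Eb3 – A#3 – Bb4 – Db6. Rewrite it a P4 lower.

Bb2 E#3 F4 Ab5

Eb3: a fourth down reaches B, and 5 semitones makes it Bb2.
A#3 down a perfect fourth is E#3.
A perfect fourth down from Bb4 gives F4.
Db6 down a perfect fourth is Ab5.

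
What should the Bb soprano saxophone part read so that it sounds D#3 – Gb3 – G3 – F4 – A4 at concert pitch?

Written C4 sounds as Bb3 on the Bb soprano saxophone, so concert pitches are written a major second up.
D#3 -> E#3
Gb3 -> Ab3
G3 -> A3
F4 -> G4
A4 -> B4

E#3 Ab3 A3 G4 B4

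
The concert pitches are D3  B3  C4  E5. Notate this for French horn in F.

The French horn in F sounds a perfect fifth below written, so the written part must be a perfect fifth above concert — transpose each note up.
D3 → A3
B3 → F#4
C4 → G4
E5 → B5

A3 F#4 G4 B5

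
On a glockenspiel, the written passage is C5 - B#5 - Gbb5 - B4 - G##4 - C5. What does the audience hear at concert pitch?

Written C4 on the glockenspiel sounds as C6, a perfect fifteenth higher; apply that shift to every note.
C5 to C7
B#5 to B#7
Gbb5 to Gbb7
B4 to B6
G##4 to G##6
C5 to C7

C7 B#7 Gbb7 B6 G##6 C7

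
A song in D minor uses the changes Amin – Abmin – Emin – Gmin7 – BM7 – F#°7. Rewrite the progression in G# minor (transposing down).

D minor down to G# minor is a diminished fifth; each chord root moves by that interval while the quality stays the same.
Amin: root A down a diminished fifth → D#, giving D#min.
Abmin: root Ab down a diminished fifth → D, giving Dmin.
Emin: root E down a diminished fifth → A#, giving A#min.
Gmin7: root G down a diminished fifth → C#, giving C#min7.
BM7: root B down a diminished fifth → E#, giving E#M7.
F#°7: root F# down a diminished fifth → B#, giving B#°7.

D#min Dmin A#min C#min7 E#M7 B#°7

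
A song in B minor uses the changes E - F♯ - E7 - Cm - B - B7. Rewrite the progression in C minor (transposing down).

B minor down to C minor is a major seventh; each chord root moves by that interval while the quality stays the same.
E: root E down a major seventh → F, giving F.
F♯: root F♯ down a major seventh → G, giving G.
E7: root E down a major seventh → F, giving F7.
Cm: root C down a major seventh → Db, giving Dbm.
B: root B down a major seventh → C, giving C.
B7: root B down a major seventh → C, giving C7.

F G F7 Dbm C C7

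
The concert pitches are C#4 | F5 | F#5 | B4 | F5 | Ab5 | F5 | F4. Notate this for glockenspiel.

The glockenspiel sounds a perfect fifteenth above written, so the written part must be a perfect fifteenth below concert — transpose each note down.
C#4 → C#2
F5 → F3
F#5 → F#3
B4 → B2
F5 → F3
Ab5 → Ab3
F5 → F3
F4 → F2

C#2 F3 F#3 B2 F3 Ab3 F3 F2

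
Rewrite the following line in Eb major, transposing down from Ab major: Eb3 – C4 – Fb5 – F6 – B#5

Bb2 G3 Cb5 C6 F##5

From Ab down to Eb is a perfect fourth; apply that to each pitch.
Eb3 -> Bb2
C4 -> G3
Fb5 -> Cb5
F6 -> C6
B#5 -> F##5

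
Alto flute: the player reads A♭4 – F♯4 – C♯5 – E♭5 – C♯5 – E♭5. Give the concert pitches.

The alto flute sounds a perfect fourth below written, so transpose each written note down a perfect fourth.
Ab4 to Eb4
F#4 to C#4
C#5 to G#4
Eb5 to Bb4
C#5 to G#4
Eb5 to Bb4

Eb4 C#4 G#4 Bb4 G#4 Bb4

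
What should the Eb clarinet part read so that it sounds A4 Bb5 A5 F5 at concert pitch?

The Eb clarinet sounds a minor third above written, so the written part must be a minor third below concert — transpose each note down.
A4 becomes F#4
Bb5 becomes G5
A5 becomes F#5
F5 becomes D5

F#4 G5 F#5 D5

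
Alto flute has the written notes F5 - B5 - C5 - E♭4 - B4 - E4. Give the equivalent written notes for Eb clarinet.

A4 D#5 E4 G3 D#4 G#3

First find concert pitch: the alto flute sounds a perfect fourth below written, so F5 B5 C5 E♭4 B4 E4 sounds C5 F#5 G4 Bb3 F#4 B3.
Then write for Eb clarinet: it sounds a minor third above written, so the part must be a minor third below concert.
C5 → A4
F#5 → D#5
G4 → E4
Bb3 → G3
F#4 → D#4
B3 → G#3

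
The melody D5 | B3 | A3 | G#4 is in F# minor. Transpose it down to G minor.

Eb4 C3 Bb2 A3

From F# down to G is a major seventh; apply that to each pitch.
D5 becomes Eb4
B3 becomes C3
A3 becomes Bb2
G#4 becomes A3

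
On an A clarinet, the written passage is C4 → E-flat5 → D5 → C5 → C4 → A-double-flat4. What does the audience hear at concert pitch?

A3 C5 B4 A4 A3 Fb4

The A clarinet sounds a minor third below written, so transpose each written note down a minor third.
C4 to A3
Eb5 to C5
D5 to B4
C5 to A4
C4 to A3
Abb4 to Fb4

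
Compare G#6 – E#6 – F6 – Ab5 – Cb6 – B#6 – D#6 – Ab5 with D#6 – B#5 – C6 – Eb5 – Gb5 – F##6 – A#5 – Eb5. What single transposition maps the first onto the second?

down a perfect fourth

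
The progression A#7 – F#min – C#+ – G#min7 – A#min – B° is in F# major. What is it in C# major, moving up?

F# major up to C# major is a perfect fifth; each chord root moves by that interval while the quality stays the same.
A#7: root A# up a perfect fifth → E#, giving E#7.
F#min: root F# up a perfect fifth → C#, giving C#min.
C#+: root C# up a perfect fifth → G#, giving G#+.
G#min7: root G# up a perfect fifth → D#, giving D#min7.
A#min: root A# up a perfect fifth → E#, giving E#min.
B°: root B up a perfect fifth → F#, giving F#°.

E#7 C#min G#+ D#min7 E#min F#°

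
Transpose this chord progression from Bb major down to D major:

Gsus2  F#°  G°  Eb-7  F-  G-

Bb major down to D major is a minor sixth; each chord root moves by that interval while the quality stays the same.
Gsus2: root G down a minor sixth → B, giving Bsus2.
F#°: root F# down a minor sixth → A#, giving A#°.
G°: root G down a minor sixth → B, giving B°.
Eb-7: root Eb down a minor sixth → G, giving G-7.
F-: root F down a minor sixth → A, giving A-.
G-: root G down a minor sixth → B, giving B-.

Bsus2 A#° B° G-7 A- B-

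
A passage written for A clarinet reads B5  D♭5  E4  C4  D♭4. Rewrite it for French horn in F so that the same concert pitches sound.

D#6 F5 G#4 E4 F4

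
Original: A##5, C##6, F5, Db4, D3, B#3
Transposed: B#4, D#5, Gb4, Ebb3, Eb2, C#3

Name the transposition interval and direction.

down a major seventh

From A##5 to B#4 is 7 letter names — a seventh of some quality.
B#4 to A##5 is 11 semitones, which makes it a major seventh; the second version is lower, so the direction is down.
Checking another pair — B#3 → C#3 — gives the same interval.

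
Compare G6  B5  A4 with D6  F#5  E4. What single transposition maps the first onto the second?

From G6 to D6 is 4 letter names — a fourth of some quality.
D6 to G6 is 5 semitones, which makes it a perfect fourth; the second version is lower, so the direction is down.
Checking another pair — A4 → E4 — gives the same interval.

down a perfect fourth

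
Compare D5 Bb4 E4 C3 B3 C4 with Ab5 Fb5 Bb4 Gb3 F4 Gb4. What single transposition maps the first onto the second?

up a diminished fifth

Take the first pair: D5 → Ab5. D to A spans 5 letter names, so the interval is some kind of fifth.
D5 to Ab5 is 6 semitones, which makes it a diminished fifth; the second version is higher, so the direction is up.
Checking another pair — C4 → Gb4 — gives the same interval.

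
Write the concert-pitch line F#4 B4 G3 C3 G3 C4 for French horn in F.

C#5 F#5 D4 G3 D4 G4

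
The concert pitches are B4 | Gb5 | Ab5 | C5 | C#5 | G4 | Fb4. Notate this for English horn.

Written C4 sounds as F3 on the English horn, so concert pitches are written a perfect fifth up.
B4 becomes F#5
Gb5 becomes Db6
Ab5 becomes Eb6
C5 becomes G5
C#5 becomes G#5
G4 becomes D5
Fb4 becomes Cb5

F#5 Db6 Eb6 G5 G#5 D5 Cb5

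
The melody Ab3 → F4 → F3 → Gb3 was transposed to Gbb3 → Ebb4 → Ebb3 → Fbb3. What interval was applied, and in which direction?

down an augmented second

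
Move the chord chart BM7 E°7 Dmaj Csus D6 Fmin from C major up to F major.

EM7 A°7 Gmaj Fsus G6 Bbmin

C major up to F major is a perfect fourth; each chord root moves by that interval while the quality stays the same.
BM7: root B up a perfect fourth → E, giving EM7.
E°7: root E up a perfect fourth → A, giving A°7.
Dmaj: root D up a perfect fourth → G, giving Gmaj.
Csus: root C up a perfect fourth → F, giving Fsus.
D6: root D up a perfect fourth → G, giving G6.
Fmin: root F up a perfect fourth → Bb, giving Bbmin.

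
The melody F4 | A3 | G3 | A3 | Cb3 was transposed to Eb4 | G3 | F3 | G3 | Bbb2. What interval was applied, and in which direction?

down a major second

From F4 to Eb4 is 2 letter names — a second of some quality.
Eb4 to F4 is 2 semitones, which makes it a major second; the second version is lower, so the direction is down.
Checking another pair — Cb3 → Bbb2 — gives the same interval.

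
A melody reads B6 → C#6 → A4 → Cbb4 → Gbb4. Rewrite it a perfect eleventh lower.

F#5 G#4 E3 Gbb2 Dbb3

A perfect eleventh down from B6 gives F#5.
C#6 down a perfect eleventh is G#4.
A4 down a perfect eleventh is E3.
A perfect eleventh down from Cbb4 gives Gbb2.
Gbb4: an eleventh down reaches D, and 17 semitones makes it Dbb3.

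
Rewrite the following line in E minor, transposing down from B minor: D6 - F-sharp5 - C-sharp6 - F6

From B down to E is a perfect fifth; apply that to each pitch.
D6 gives G5
F#5 gives B4
C#6 gives F#5
F6 gives Bb5

G5 B4 F#5 Bb5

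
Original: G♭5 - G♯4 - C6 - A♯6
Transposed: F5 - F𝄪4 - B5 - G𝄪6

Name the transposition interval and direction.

Take the first pair: Gb5 → F5. G to F spans 2 letter names, so the interval is some kind of second.
F5 to Gb5 is 1 semitone, which makes it a minor second; the second version is lower, so the direction is down.
Checking another pair — A#6 → G##6 — gives the same interval.

down a minor second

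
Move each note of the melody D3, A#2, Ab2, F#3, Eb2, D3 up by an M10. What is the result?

A major tenth up from D3 gives F#4.
A major tenth up from A#2 gives C##4.
Ab2: a tenth up reaches C, and 16 semitones makes it C4.
A major tenth up from F#3 gives A#4.
A major tenth up from Eb2 gives G3.
D3 up a major tenth is F#4.

F#4 C##4 C4 A#4 G3 F#4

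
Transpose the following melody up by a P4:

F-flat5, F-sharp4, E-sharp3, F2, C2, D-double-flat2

Fb5 to Bbb5
F#4 to B4
E#3 to A#3
F2 to Bb2
C2 to F2
Dbb2 to Gbb2

Bbb5 B4 A#3 Bb2 F2 Gbb2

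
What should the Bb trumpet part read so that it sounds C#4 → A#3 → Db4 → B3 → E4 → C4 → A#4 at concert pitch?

D#4 B#3 Eb4 C#4 F#4 D4 B#4

The Bb trumpet sounds a major second below written, so the written part must be a major second above concert — transpose each note up.
C#4 becomes D#4
A#3 becomes B#3
Db4 becomes Eb4
B3 becomes C#4
E4 becomes F#4
C4 becomes D4
A#4 becomes B#4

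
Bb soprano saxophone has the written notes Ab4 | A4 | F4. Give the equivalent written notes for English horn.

Db5 D5 Bb4

First find concert pitch: the Bb soprano saxophone sounds a major second below written, so Ab4 A4 F4 sounds Gb4 G4 Eb4.
Then write for English horn: it sounds a perfect fifth below written, so the part must be a perfect fifth above concert.
Gb4 → Db5
G4 → D5
Eb4 → Bb4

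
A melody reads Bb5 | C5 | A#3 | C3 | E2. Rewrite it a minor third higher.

Bb5 gives Db6
C5 gives Eb5
A#3 gives C#4
C3 gives Eb3
E2 gives G2

Db6 Eb5 C#4 Eb3 G2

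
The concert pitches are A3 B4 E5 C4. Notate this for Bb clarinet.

Written C4 sounds as Bb3 on the Bb clarinet, so concert pitches are written a major second up.
A3 → B3
B4 → C#5
E5 → F#5
C4 → D4

B3 C#5 F#5 D4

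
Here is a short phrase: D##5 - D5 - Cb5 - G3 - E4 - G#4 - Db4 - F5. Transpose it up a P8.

D##6 D6 Cb6 G4 E5 G#5 Db5 F6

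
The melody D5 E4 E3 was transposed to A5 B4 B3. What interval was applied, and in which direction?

From D5 to A5 is 5 letter names — a fifth of some quality.
D5 to A5 is 7 semitones, which makes it a perfect fifth; the second version is higher, so the direction is up.
Checking another pair — E3 → B3 — gives the same interval.

up a perfect fifth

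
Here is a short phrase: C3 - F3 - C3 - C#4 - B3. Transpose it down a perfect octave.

C2 F2 C2 C#3 B2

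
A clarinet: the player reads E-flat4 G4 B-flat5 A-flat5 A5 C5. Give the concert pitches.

C4 E4 G5 F5 F#5 A4

Written C4 on the A clarinet sounds as A3, a minor third lower; apply that shift to every note.
Eb4 gives C4
G4 gives E4
Bb5 gives G5
Ab5 gives F5
A5 gives F#5
C5 gives A4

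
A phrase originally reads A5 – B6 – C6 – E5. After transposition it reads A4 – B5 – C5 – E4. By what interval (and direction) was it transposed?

down a perfect octave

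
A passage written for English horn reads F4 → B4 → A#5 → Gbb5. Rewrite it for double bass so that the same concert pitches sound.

Bb4 E5 D#6 Cbb6

First find concert pitch: the English horn sounds a perfect fifth below written, so F4 B4 A#5 Gbb5 sounds Bb3 E4 D#5 Cbb5.
Then write for double bass: it sounds a perfect octave below written, so the part must be a perfect octave above concert.
Bb3 → Bb4
E4 → E5
D#5 → D#6
Cbb5 → Cbb6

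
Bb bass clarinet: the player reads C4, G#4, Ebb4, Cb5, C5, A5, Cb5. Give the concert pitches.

The Bb bass clarinet sounds a major ninth below written, so transpose each written note down a major ninth.
C4 -> Bb2
G#4 -> F#3
Ebb4 -> Dbb3
Cb5 -> Bbb3
C5 -> Bb3
A5 -> G4
Cb5 -> Bbb3

Bb2 F#3 Dbb3 Bbb3 Bb3 G4 Bbb3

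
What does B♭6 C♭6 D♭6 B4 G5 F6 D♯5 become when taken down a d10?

G#5 A4 B4 G##3 E#4 D#5 B##3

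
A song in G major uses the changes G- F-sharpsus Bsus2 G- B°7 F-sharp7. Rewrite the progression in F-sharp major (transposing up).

G major up to F-sharp major is a major seventh; each chord root moves by that interval while the quality stays the same.
G-: root G up a major seventh → F#, giving F#-.
F-sharpsus: root F-sharp up a major seventh → E#, giving E#sus.
Bsus2: root B up a major seventh → A#, giving A#sus2.
G-: root G up a major seventh → F#, giving F#-.
B°7: root B up a major seventh → A#, giving A#°7.
F-sharp7: root F-sharp up a major seventh → E#, giving E#7.

F#- E#sus A#sus2 F#- A#°7 E#7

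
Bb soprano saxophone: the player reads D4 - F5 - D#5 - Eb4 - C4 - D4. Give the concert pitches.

Written C4 on the Bb soprano saxophone sounds as Bb3, a major second lower; apply that shift to every note.
D4 gives C4
F5 gives Eb5
D#5 gives C#5
Eb4 gives Db4
C4 gives Bb3
D4 gives C4

C4 Eb5 C#5 Db4 Bb3 C4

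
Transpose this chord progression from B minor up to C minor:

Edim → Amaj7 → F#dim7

Fdim Bbmaj7 Gdim7

B minor up to C minor is a minor second; each chord root moves by that interval while the quality stays the same.
Edim: root E up a minor second → F, giving Fdim.
Amaj7: root A up a minor second → Bb, giving Bbmaj7.
F#dim7: root F# up a minor second → G, giving Gdim7.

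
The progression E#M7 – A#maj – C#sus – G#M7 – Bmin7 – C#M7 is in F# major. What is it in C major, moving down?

BM7 Emaj Gsus DM7 Fmin7 GM7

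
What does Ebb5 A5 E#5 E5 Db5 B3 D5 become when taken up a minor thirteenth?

Cbb7 F7 C#7 C7 Bbb6 G5 Bb6

Ebb5 → Cbb7
A5 → F7
E#5 → C#7
E5 → C7
Db5 → Bbb6
B3 → G5
D5 → Bb6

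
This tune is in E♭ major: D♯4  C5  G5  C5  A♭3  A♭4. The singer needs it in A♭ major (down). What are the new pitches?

G#3 F4 C5 F4 Db3 Db4

From E♭ down to A♭ is a perfect fifth; apply that to each pitch.
D#4 → G#3
C5 → F4
G5 → C5
C5 → F4
Ab3 → Db3
Ab4 → Db4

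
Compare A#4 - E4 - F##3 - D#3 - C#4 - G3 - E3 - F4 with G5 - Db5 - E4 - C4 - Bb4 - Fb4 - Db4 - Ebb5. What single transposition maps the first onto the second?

up a diminished seventh

Take the first pair: A#4 → G5. A to G spans 7 letter names, so the interval is some kind of seventh.
A#4 to G5 is 9 semitones, which makes it a diminished seventh; the second version is higher, so the direction is up.
Checking another pair — F4 → Ebb5 — gives the same interval.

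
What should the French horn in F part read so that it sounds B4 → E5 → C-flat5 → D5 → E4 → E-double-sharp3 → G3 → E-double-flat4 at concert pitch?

Written C4 sounds as F3 on the French horn in F, so concert pitches are written a perfect fifth up.
B4 to F#5
E5 to B5
Cb5 to Gb5
D5 to A5
E4 to B4
E##3 to B##3
G3 to D4
Ebb4 to Bbb4

F#5 B5 Gb5 A5 B4 B##3 D4 Bbb4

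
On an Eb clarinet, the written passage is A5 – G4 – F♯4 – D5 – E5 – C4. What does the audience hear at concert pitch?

The Eb clarinet sounds a minor third above written, so transpose each written note up a minor third.
A5 to C6
G4 to Bb4
F#4 to A4
D5 to F5
E5 to G5
C4 to Eb4

C6 Bb4 A4 F5 G5 Eb4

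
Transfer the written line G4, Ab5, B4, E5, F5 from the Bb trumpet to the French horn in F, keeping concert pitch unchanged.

C5 Db6 E5 A5 Bb5

First find concert pitch: the Bb trumpet sounds a major second below written, so G4 Ab5 B4 E5 F5 sounds F4 Gb5 A4 D5 Eb5.
Then write for French horn in F: it sounds a perfect fifth below written, so the part must be a perfect fifth above concert.
F4 → C5
Gb5 → Db6
A4 → E5
D5 → A5
Eb5 → Bb5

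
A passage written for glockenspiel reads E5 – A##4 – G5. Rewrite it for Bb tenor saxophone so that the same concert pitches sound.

F#8 B##7 A8

First find concert pitch: the glockenspiel sounds a perfect fifteenth above written, so E5 A##4 G5 sounds E7 A##6 G7.
Then write for Bb tenor saxophone: it sounds a major ninth below written, so the part must be a major ninth above concert.
E7 → F#8
A##6 → B##7
G7 → A8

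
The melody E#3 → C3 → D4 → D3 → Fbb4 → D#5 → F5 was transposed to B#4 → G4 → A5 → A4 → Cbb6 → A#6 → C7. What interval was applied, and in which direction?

From E#3 to B#4 is 12 letter names — a twelfth of some quality.
E#3 to B#4 is 19 semitones, which makes it a perfect twelfth; the second version is higher, so the direction is up.
Checking another pair — F5 → C7 — gives the same interval.

up a perfect twelfth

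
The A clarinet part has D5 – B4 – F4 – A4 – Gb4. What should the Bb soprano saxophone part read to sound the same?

C#5 A#4 E4 G#4 F4

First find concert pitch: the A clarinet sounds a minor third below written, so D5 B4 F4 A4 Gb4 sounds B4 G#4 D4 F#4 Eb4.
Then write for Bb soprano saxophone: it sounds a major second below written, so the part must be a major second above concert.
B4 → C#5
G#4 → A#4
D4 → E4
F#4 → G#4
Eb4 → F4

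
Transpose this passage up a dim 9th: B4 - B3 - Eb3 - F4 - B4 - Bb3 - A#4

Cb6 Cb5 Fbb4 Gbb5 Cb6 Cbb5 Bb5

B4: a ninth up reaches C, and 12 semitones makes it Cb6.
A diminished ninth up from B3 gives Cb5.
A diminished ninth up from Eb3 gives Fbb4.
F4: a ninth up reaches G, and 12 semitones makes it Gbb5.
B4: a ninth up reaches C, and 12 semitones makes it Cb6.
A diminished ninth up from Bb3 gives Cbb5.
A#4: a ninth up reaches B, and 12 semitones makes it Bb5.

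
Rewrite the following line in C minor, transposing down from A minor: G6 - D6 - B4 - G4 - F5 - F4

Bb5 F5 D4 Bb3 Ab4 Ab3

From A down to C is a major sixth; apply that to each pitch.
G6 gives Bb5
D6 gives F5
B4 gives D4
G4 gives Bb3
F5 gives Ab4
F4 gives Ab3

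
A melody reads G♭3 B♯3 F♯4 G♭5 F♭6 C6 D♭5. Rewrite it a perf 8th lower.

Gb2 B#2 F#3 Gb4 Fb5 C5 Db4

Gb3 down a perfect octave is Gb2.
A perfect octave down from B#3 gives B#2.
A perfect octave down from F#4 gives F#3.
Gb5: an octave down reaches G, and 12 semitones makes it Gb4.
Fb6: an octave down reaches F, and 12 semitones makes it Fb5.
A perfect octave down from C6 gives C5.
Db5 down a perfect octave is Db4.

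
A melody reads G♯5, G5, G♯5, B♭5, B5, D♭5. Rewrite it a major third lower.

E5 Eb5 E5 Gb5 G5 Bbb4

A major third down from G#5 gives E5.
G5: a third down reaches E, and 4 semitones makes it Eb5.
A major third down from G#5 gives E5.
Bb5 down a major third is Gb5.
B5 down a major third is G5.
A major third down from Db5 gives Bbb4.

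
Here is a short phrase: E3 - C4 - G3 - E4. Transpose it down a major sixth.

A major sixth down from E3 gives G2.
C4 down a major sixth is Eb3.
A major sixth down from G3 gives Bb2.
E4: a sixth down reaches G, and 9 semitones makes it G3.

G2 Eb3 Bb2 G3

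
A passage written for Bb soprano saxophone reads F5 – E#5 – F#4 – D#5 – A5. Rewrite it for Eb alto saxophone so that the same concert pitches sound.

First find concert pitch: the Bb soprano saxophone sounds a major second below written, so F5 E#5 F#4 D#5 A5 sounds Eb5 D#5 E4 C#5 G5.
Then write for Eb alto saxophone: it sounds a major sixth below written, so the part must be a major sixth above concert.
Eb5 → C6
D#5 → B#5
E4 → C#5
C#5 → A#5
G5 → E6

C6 B#5 C#5 A#5 E6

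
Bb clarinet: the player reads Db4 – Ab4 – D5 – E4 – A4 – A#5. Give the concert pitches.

Cb4 Gb4 C5 D4 G4 G#5

The Bb clarinet sounds a major second below written, so transpose each written note down a major second.
Db4 becomes Cb4
Ab4 becomes Gb4
D5 becomes C5
E4 becomes D4
A4 becomes G4
A#5 becomes G#5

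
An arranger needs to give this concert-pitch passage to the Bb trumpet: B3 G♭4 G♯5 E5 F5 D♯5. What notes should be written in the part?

C#4 Ab4 A#5 F#5 G5 E#5

Written C4 sounds as Bb3 on the Bb trumpet, so concert pitches are written a major second up.
B3 → C#4
Gb4 → Ab4
G#5 → A#5
E5 → F#5
F5 → G5
D#5 → E#5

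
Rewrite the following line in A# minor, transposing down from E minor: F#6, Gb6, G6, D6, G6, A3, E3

E minor to A# minor down is a diminished fifth, so every note moves down by that interval.
F#6 → B#5
Gb6 → C6
G6 → C#6
D6 → G#5
G6 → C#6
A3 → D#3
E3 → A#2

B#5 C6 C#6 G#5 C#6 D#3 A#2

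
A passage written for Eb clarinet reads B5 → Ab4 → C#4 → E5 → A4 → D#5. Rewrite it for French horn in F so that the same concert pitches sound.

A6 Gb5 B4 D6 G5 C#6

First find concert pitch: the Eb clarinet sounds a minor third above written, so B5 Ab4 C#4 E5 A4 D#5 sounds D6 Cb5 E4 G5 C5 F#5.
Then write for French horn in F: it sounds a perfect fifth below written, so the part must be a perfect fifth above concert.
D6 → A6
Cb5 → Gb5
E4 → B4
G5 → D6
C5 → G5
F#5 → C#6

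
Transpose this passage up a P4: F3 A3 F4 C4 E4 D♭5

F3 becomes Bb3
A3 becomes D4
F4 becomes Bb4
C4 becomes F4
E4 becomes A4
Db5 becomes Gb5

Bb3 D4 Bb4 F4 A4 Gb5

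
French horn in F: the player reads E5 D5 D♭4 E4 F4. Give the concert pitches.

A4 G4 Gb3 A3 Bb3

Written C4 on the French horn in F sounds as F3, a perfect fifth lower; apply that shift to every note.
E5 -> A4
D5 -> G4
Db4 -> Gb3
E4 -> A3
F4 -> Bb3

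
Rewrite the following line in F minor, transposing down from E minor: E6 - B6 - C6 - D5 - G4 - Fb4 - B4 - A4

E minor to F minor down is a major seventh, so every note moves down by that interval.
E6 → F5
B6 → C6
C6 → Db5
D5 → Eb4
G4 → Ab3
Fb4 → Gbb3
B4 → C4
A4 → Bb3

F5 C6 Db5 Eb4 Ab3 Gbb3 C4 Bb3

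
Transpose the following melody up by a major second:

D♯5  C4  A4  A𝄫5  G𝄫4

E#5 D4 B4 Bbb5 Abb4

D#5 up a major second is E#5.
C4: a second up reaches D, and 2 semitones makes it D4.
A major second up from A4 gives B4.
Abb5 up a major second is Bbb5.
Gbb4 up a major second is Abb4.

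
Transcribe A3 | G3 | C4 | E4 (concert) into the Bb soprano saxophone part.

The Bb soprano saxophone sounds a major second below written, so the written part must be a major second above concert — transpose each note up.
A3 gives B3
G3 gives A3
C4 gives D4
E4 gives F#4

B3 A3 D4 F#4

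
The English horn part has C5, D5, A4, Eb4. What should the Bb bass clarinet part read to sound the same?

First find concert pitch: the English horn sounds a perfect fifth below written, so C5 D5 A4 Eb4 sounds F4 G4 D4 Ab3.
Then write for Bb bass clarinet: it sounds a major ninth below written, so the part must be a major ninth above concert.
F4 → G5
G4 → A5
D4 → E5
Ab3 → Bb4

G5 A5 E5 Bb4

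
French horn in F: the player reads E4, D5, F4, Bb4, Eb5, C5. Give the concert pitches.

A3 G4 Bb3 Eb4 Ab4 F4

Written C4 on the French horn in F sounds as F3, a perfect fifth lower; apply that shift to every note.
E4 → A3
D5 → G4
F4 → Bb3
Bb4 → Eb4
Eb5 → Ab4
C5 → F4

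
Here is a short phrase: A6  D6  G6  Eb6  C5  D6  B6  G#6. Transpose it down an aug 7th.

Bbb5 Ebb5 Abb5 Fbb5 Dbb4 Ebb5 Cb6 Ab5

A6 down an augmented seventh is Bbb5.
D6: a seventh down reaches E, and 12 semitones makes it Ebb5.
G6: a seventh down reaches A, and 12 semitones makes it Abb5.
Eb6 down an augmented seventh is Fbb5.
C5: a seventh down reaches D, and 12 semitones makes it Dbb4.
D6 down an augmented seventh is Ebb5.
B6: a seventh down reaches C, and 12 semitones makes it Cb6.
An augmented seventh down from G#6 gives Ab5.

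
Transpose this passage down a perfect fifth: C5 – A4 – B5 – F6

C5 gives F4
A4 gives D4
B5 gives E5
F6 gives Bb5

F4 D4 E5 Bb5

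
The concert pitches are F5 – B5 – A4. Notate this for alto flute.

Bb5 E6 D5

Written C4 sounds as G3 on the alto flute, so concert pitches are written a perfect fourth up.
F5 becomes Bb5
B5 becomes E6
A4 becomes D5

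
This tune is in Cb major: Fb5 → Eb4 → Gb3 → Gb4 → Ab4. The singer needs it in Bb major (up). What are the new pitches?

Eb6 D5 F4 F5 G5

From Cb up to Bb is a major seventh; apply that to each pitch.
Fb5 -> Eb6
Eb4 -> D5
Gb3 -> F4
Gb4 -> F5
Ab4 -> G5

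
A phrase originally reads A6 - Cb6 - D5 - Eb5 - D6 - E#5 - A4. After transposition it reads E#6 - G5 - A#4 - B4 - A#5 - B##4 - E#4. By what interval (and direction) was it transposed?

down a diminished fourth

Take the first pair: A6 → E#6. A to E spans 4 letter names, so the interval is some kind of fourth.
E#6 to A6 is 4 semitones, which makes it a diminished fourth; the second version is lower, so the direction is down.
Checking another pair — A4 → E#4 — gives the same interval.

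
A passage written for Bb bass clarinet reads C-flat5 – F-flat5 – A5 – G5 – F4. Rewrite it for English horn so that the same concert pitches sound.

Fb4 Bbb4 D5 C5 Bb3

First find concert pitch: the Bb bass clarinet sounds a major ninth below written, so C-flat5 F-flat5 A5 G5 F4 sounds Bbb3 Ebb4 G4 F4 Eb3.
Then write for English horn: it sounds a perfect fifth below written, so the part must be a perfect fifth above concert.
Bbb3 → Fb4
Ebb4 → Bbb4
G4 → D5
F4 → C5
Eb3 → Bb3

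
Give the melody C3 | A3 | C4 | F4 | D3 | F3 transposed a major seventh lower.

C3 becomes Db2
A3 becomes Bb2
C4 becomes Db3
F4 becomes Gb3
D3 becomes Eb2
F3 becomes Gb2

Db2 Bb2 Db3 Gb3 Eb2 Gb2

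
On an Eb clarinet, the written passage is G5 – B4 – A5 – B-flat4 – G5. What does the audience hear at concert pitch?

Bb5 D5 C6 Db5 Bb5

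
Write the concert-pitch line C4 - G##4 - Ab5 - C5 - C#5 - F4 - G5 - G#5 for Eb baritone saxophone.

A5 E##6 F7 A6 A#6 D6 E7 E#7

The Eb baritone saxophone sounds a major thirteenth below written, so the written part must be a major thirteenth above concert — transpose each note up.
C4 becomes A5
G##4 becomes E##6
Ab5 becomes F7
C5 becomes A6
C#5 becomes A#6
F4 becomes D6
G5 becomes E7
G#5 becomes E#7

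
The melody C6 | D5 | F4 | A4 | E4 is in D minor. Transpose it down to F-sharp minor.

E5 F#4 A3 C#4 G#3

D minor to F-sharp minor down is a minor sixth, so every note moves down by that interval.
C6 gives E5
D5 gives F#4
F4 gives A3
A4 gives C#4
E4 gives G#3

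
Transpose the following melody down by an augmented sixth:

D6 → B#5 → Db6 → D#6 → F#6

D6 to Fb5
B#5 to D5
Db6 to Fbb5
D#6 to F5
F#6 to Ab5

Fb5 D5 Fbb5 F5 Ab5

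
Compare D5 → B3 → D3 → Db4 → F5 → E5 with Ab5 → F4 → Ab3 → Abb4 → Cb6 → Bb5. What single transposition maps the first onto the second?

up a diminished fifth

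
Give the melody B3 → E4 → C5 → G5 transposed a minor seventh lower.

C#3 F#3 D4 A4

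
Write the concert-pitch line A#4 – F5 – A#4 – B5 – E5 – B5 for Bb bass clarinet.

The Bb bass clarinet sounds a major ninth below written, so the written part must be a major ninth above concert — transpose each note up.
A#4 gives B#5
F5 gives G6
A#4 gives B#5
B5 gives C#7
E5 gives F#6
B5 gives C#7

B#5 G6 B#5 C#7 F#6 C#7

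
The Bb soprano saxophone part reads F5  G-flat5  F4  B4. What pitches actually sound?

Eb5 Fb5 Eb4 A4

The Bb soprano saxophone sounds a major second below written, so transpose each written note down a major second.
F5 -> Eb5
Gb5 -> Fb5
F4 -> Eb4
B4 -> A4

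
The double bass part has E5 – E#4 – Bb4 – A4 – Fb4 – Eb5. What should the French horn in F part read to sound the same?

First find concert pitch: the double bass sounds a perfect octave below written, so E5 E#4 Bb4 A4 Fb4 Eb5 sounds E4 E#3 Bb3 A3 Fb3 Eb4.
Then write for French horn in F: it sounds a perfect fifth below written, so the part must be a perfect fifth above concert.
E4 → B4
E#3 → B#3
Bb3 → F4
A3 → E4
Fb3 → Cb4
Eb4 → Bb4

B4 B#3 F4 E4 Cb4 Bb4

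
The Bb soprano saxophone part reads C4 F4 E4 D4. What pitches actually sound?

Bb3 Eb4 D4 C4

Written C4 on the Bb soprano saxophone sounds as Bb3, a major second lower; apply that shift to every note.
C4 -> Bb3
F4 -> Eb4
E4 -> D4
D4 -> C4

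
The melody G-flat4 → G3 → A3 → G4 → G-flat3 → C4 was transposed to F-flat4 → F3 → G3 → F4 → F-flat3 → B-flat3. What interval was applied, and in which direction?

From Gb4 to Fb4 is 2 letter names — a second of some quality.
Fb4 to Gb4 is 2 semitones, which makes it a major second; the second version is lower, so the direction is down.
Checking another pair — C4 → Bb3 — gives the same interval.

down a major second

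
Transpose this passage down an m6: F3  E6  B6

F3 -> A2
E6 -> G#5
B6 -> D#6

A2 G#5 D#6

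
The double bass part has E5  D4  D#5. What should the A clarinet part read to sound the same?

First find concert pitch: the double bass sounds a perfect octave below written, so E5 D4 D#5 sounds E4 D3 D#4.
Then write for A clarinet: it sounds a minor third below written, so the part must be a minor third above concert.
E4 → G4
D3 → F3
D#4 → F#4

G4 F3 F#4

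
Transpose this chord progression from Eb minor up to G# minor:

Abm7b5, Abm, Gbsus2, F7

Eb minor up to G# minor is an augmented third; each chord root moves by that interval while the quality stays the same.
Abm7b5: root Ab up an augmented third → C#, giving C#m7b5.
Abm: root Ab up an augmented third → C#, giving C#m.
Gbsus2: root Gb up an augmented third → B, giving Bsus2.
F7: root F up an augmented third → A#, giving A#7.

C#m7b5 C#m Bsus2 A#7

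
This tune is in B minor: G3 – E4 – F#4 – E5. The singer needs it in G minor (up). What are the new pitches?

Eb4 C5 D5 C6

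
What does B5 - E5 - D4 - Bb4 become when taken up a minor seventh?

A6 D6 C5 Ab5

B5: a seventh up reaches A, and 10 semitones makes it A6.
E5: a seventh up reaches D, and 10 semitones makes it D6.
A minor seventh up from D4 gives C5.
Bb4: a seventh up reaches A, and 10 semitones makes it Ab5.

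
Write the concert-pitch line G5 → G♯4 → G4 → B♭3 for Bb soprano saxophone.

A5 A#4 A4 C4

The Bb soprano saxophone sounds a major second below written, so the written part must be a major second above concert — transpose each note up.
G5 to A5
G#4 to A#4
G4 to A4
Bb3 to C4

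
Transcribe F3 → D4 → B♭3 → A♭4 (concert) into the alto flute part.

Bb3 G4 Eb4 Db5

Written C4 sounds as G3 on the alto flute, so concert pitches are written a perfect fourth up.
F3 gives Bb3
D4 gives G4
Bb3 gives Eb4
Ab4 gives Db5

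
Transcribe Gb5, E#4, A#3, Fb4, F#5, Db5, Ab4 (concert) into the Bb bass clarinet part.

Ab6 F##5 B#4 Gb5 G#6 Eb6 Bb5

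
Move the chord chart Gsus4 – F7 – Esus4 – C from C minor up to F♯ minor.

C#sus4 B7 A#sus4 F#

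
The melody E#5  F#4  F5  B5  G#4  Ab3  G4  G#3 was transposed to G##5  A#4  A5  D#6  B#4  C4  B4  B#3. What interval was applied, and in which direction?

up a major third

Take the first pair: E#5 → G##5. E to G spans 3 letter names, so the interval is some kind of third.
E#5 to G##5 is 4 semitones, which makes it a major third; the second version is higher, so the direction is up.
Checking another pair — G#3 → B#3 — gives the same interval.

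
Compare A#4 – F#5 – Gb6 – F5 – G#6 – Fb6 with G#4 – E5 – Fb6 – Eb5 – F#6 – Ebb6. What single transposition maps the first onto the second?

Take the first pair: A#4 → G#4. A to G spans 2 letter names, so the interval is some kind of second.
G#4 to A#4 is 2 semitones, which makes it a major second; the second version is lower, so the direction is down.
Checking another pair — Fb6 → Ebb6 — gives the same interval.

down a major second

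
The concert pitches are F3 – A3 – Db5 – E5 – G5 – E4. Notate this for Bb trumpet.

G3 B3 Eb5 F#5 A5 F#4

Written C4 sounds as Bb3 on the Bb trumpet, so concert pitches are written a major second up.
F3 to G3
A3 to B3
Db5 to Eb5
E5 to F#5
G5 to A5
E4 to F#4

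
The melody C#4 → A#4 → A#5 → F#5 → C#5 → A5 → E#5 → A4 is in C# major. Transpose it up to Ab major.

From C# up to Ab is a diminished sixth; apply that to each pitch.
C#4 becomes Ab4
A#4 becomes F5
A#5 becomes F6
F#5 becomes Db6
C#5 becomes Ab5
A5 becomes Fb6
E#5 becomes C6
A4 becomes Fb5

Ab4 F5 F6 Db6 Ab5 Fb6 C6 Fb5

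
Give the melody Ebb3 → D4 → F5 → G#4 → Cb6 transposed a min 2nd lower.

Db3 C#4 E5 F##4 Bb5

A minor second down from Ebb3 gives Db3.
D4: a second down reaches C, and 1 semitone makes it C#4.
F5: a second down reaches E, and 1 semitone makes it E5.
A minor second down from G#4 gives F##4.
Cb6: a second down reaches B, and 1 semitone makes it Bb5.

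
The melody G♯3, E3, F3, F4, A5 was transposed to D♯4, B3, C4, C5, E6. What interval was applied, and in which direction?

Take the first pair: G#3 → D#4. G to D spans 5 letter names, so the interval is some kind of fifth.
G#3 to D#4 is 7 semitones, which makes it a perfect fifth; the second version is higher, so the direction is up.
Checking another pair — A5 → E6 — gives the same interval.

up a perfect fifth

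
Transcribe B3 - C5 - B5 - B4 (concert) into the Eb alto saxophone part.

G#4 A5 G#6 G#5

Written C4 sounds as Eb3 on the Eb alto saxophone, so concert pitches are written a major sixth up.
B3 gives G#4
C5 gives A5
B5 gives G#6
B4 gives G#5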